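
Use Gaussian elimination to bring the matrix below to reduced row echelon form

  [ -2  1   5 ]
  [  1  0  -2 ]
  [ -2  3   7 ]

[[1, 0, -2], [0, 1, 1], [0, 0, 0]]

r1 ← -1/2·r1
  [  1  -1/2  -5/2 ]
  [  1     0    -2 ]
  [ -2     3     7 ]
r2 ← r2 − r1
  [  1  -1/2  -5/2 ]
  [  0   1/2   1/2 ]
  [ -2     3     7 ]
r3 ← r3 + 2·r1
  [ 1  -1/2  -5/2 ]
  [ 0   1/2   1/2 ]
  [ 0     2     2 ]
r2 ← 2·r2
  [ 1  -1/2  -5/2 ]
  [ 0     1     1 ]
  [ 0     2     2 ]
r3 ← r3 − 2·r2
  [ 1  -1/2  -5/2 ]
  [ 0     1     1 ]
  [ 0     0     0 ]
r1 ← r1 + 1/2·r2
  [ 1  0  -2 ]
  [ 0  1   1 ]
  [ 0  0   0 ]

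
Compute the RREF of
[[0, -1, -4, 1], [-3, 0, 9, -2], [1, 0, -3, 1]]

[[1, 0, -3, 0], [0, 1, 4, 0], [0, 0, 0, 1]]

R1 ↔ R2
  [ -3   0   9  -2 ]
  [  0  -1  -4   1 ]
  [  1   0  -3   1 ]
R1 -> -1/3·R1
  [ 1   0  -3  2/3 ]
  [ 0  -1  -4    1 ]
  [ 1   0  -3    1 ]
R3 -> R3 − R1
  [ 1   0  -3  2/3 ]
  [ 0  -1  -4    1 ]
  [ 0   0   0  1/3 ]
R2 -> -1·R2
  [ 1  0  -3  2/3 ]
  [ 0  1   4   -1 ]
  [ 0  0   0  1/3 ]
R3 -> 3·R3
  [ 1  0  -3  2/3 ]
  [ 0  1   4   -1 ]
  [ 0  0   0    1 ]
R2 -> R2 + R3
  [ 1  0  -3  2/3 ]
  [ 0  1   4    0 ]
  [ 0  0   0    1 ]
R1 -> R1 − 2/3·R3
  [ 1  0  -3  0 ]
  [ 0  1   4  0 ]
  [ 0  0   0  1 ]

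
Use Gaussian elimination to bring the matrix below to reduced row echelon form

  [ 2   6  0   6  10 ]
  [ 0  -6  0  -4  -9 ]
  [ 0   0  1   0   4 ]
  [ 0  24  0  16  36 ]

Multiply ρ1 by 1/2.
Multiply ρ2 by -1/6.
Subtract 24 times ρ2 from ρ4.
Subtract 3 times ρ2 from ρ1.

[[1, 0, 0, 1, 1/2], [0, 1, 0, 2/3, 3/2], [0, 0, 1, 0, 4], [0, 0, 0, 0, 0]]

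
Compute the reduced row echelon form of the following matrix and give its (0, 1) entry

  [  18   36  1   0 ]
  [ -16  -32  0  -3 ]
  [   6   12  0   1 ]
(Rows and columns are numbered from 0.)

r1 ← 1/18·r1
  [   1    2  1/18   0 ]
  [ -16  -32     0  -3 ]
  [   6   12     0   1 ]
r2 ← r2 + 16·r1
  [ 1   2  1/18   0 ]
  [ 0   0   8/9  -3 ]
  [ 6  12     0   1 ]
r3 ← r3 − 6·r1
  [ 1  2  1/18   0 ]
  [ 0  0   8/9  -3 ]
  [ 0  0  -1/3   1 ]
r2 ← 9/8·r2
  [ 1  2  1/18      0 ]
  [ 0  0     1  -27/8 ]
  [ 0  0  -1/3      1 ]
r3 ← r3 + 1/3·r2
  [ 1  2  1/18      0 ]
  [ 0  0     1  -27/8 ]
  [ 0  0     0   -1/8 ]
r3 ← -8·r3
  [ 1  2  1/18      0 ]
  [ 0  0     1  -27/8 ]
  [ 0  0     0      1 ]
r2 ← r2 + 27/8·r3
  [ 1  2  1/18  0 ]
  [ 0  0     1  0 ]
  [ 0  0     0  1 ]
r1 ← r1 − 1/18·r2
  [ 1  2  0  0 ]
  [ 0  0  1  0 ]
  [ 0  0  0  1 ]

2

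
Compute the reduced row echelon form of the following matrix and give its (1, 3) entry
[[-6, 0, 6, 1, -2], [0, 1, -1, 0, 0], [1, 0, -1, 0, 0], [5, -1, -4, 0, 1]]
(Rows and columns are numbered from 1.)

R1 := -1/6·R1
  [ 1   0  -1  -1/6  1/3 ]
  [ 0   1  -1     0    0 ]
  [ 1   0  -1     0    0 ]
  [ 5  -1  -4     0    1 ]
R3 := R3 − R1
  [ 1   0  -1  -1/6   1/3 ]
  [ 0   1  -1     0     0 ]
  [ 0   0   0   1/6  -1/3 ]
  [ 5  -1  -4     0     1 ]
R4 := R4 − 5·R1
  [ 1   0  -1  -1/6   1/3 ]
  [ 0   1  -1     0     0 ]
  [ 0   0   0   1/6  -1/3 ]
  [ 0  -1   1   5/6  -2/3 ]
R4 := R4 + R2
  [ 1  0  -1  -1/6   1/3 ]
  [ 0  1  -1     0     0 ]
  [ 0  0   0   1/6  -1/3 ]
  [ 0  0   0   5/6  -2/3 ]
R3 := 6·R3
  [ 1  0  -1  -1/6   1/3 ]
  [ 0  1  -1     0     0 ]
  [ 0  0   0     1    -2 ]
  [ 0  0   0   5/6  -2/3 ]
R4 := R4 − 5/6·R3
  [ 1  0  -1  -1/6  1/3 ]
  [ 0  1  -1     0    0 ]
  [ 0  0   0     1   -2 ]
  [ 0  0   0     0    1 ]
R3 := R3 + 2·R4
  [ 1  0  -1  -1/6  1/3 ]
  [ 0  1  -1     0    0 ]
  [ 0  0   0     1    0 ]
  [ 0  0   0     0    1 ]
R1 := R1 − 1/3·R4
  [ 1  0  -1  -1/6  0 ]
  [ 0  1  -1     0  0 ]
  [ 0  0   0     1  0 ]
  [ 0  0   0     0  1 ]
R1 := R1 + 1/6·R3
  [ 1  0  -1  0  0 ]
  [ 0  1  -1  0  0 ]
  [ 0  0   0  1  0 ]
  [ 0  0   0  0  1 ]

-1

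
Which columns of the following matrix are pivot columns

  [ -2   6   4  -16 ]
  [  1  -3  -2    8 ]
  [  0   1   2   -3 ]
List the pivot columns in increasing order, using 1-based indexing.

1, 2

ρ1 := -1/2·ρ1
  [ 1  -3  -2   8 ]
  [ 1  -3  -2   8 ]
  [ 0   1   2  -3 ]
ρ2 := ρ2 − ρ1
  [ 1  -3  -2   8 ]
  [ 0   0   0   0 ]
  [ 0   1   2  -3 ]
ρ2 <-> ρ3
  [ 1  -3  -2   8 ]
  [ 0   1   2  -3 ]
  [ 0   0   0   0 ]
ρ1 := ρ1 + 3·ρ2
  [ 1  0  4  -1 ]
  [ 0  1  2  -3 ]
  [ 0  0  0   0 ]
Pivot columns are the columns containing a leading 1.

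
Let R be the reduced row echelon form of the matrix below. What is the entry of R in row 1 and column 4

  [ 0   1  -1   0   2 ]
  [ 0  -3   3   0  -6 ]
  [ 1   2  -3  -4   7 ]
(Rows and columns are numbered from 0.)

2

r1 <=> r3
  [ 1   2  -3  -4   7 ]
  [ 0  -3   3   0  -6 ]
  [ 0   1  -1   0   2 ]
r2 → -1/3·r2
  [ 1  2  -3  -4  7 ]
  [ 0  1  -1   0  2 ]
  [ 0  1  -1   0  2 ]
r3 → r3 − r2
  [ 1  2  -3  -4  7 ]
  [ 0  1  -1   0  2 ]
  [ 0  0   0   0  0 ]
r1 → r1 − 2·r2
  [ 1  0  -1  -4  3 ]
  [ 0  1  -1   0  2 ]
  [ 0  0   0   0  0 ]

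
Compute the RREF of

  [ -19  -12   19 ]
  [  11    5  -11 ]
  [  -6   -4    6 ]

R1 -> -1/19·R1
  [  1  12/19   -1 ]
  [ 11      5  -11 ]
  [ -6     -4    6 ]
R2 -> R2 − 11·R1
  [  1   12/19  -1 ]
  [  0  -37/19   0 ]
  [ -6      -4   6 ]
R3 -> R3 + 6·R1
  [ 1   12/19  -1 ]
  [ 0  -37/19   0 ]
  [ 0   -4/19   0 ]
R2 -> -19/37·R2
  [ 1  12/19  -1 ]
  [ 0      1   0 ]
  [ 0  -4/19   0 ]
R3 -> R3 + 4/19·R2
  [ 1  12/19  -1 ]
  [ 0      1   0 ]
  [ 0      0   0 ]
R1 -> R1 − 12/19·R2
  [ 1  0  -1 ]
  [ 0  1   0 ]
  [ 0  0   0 ]

[[1, 0, -1], [0, 1, 0], [0, 0, 0]]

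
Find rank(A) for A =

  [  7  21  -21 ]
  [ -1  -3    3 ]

R1 → 1/7·R1
  [  1   3  -3 ]
  [ -1  -3   3 ]
R2 → R2 + R1
  [ 1  3  -3 ]
  [ 0  0   0 ]
The reduced form has 1 nonzero row.

rank = 1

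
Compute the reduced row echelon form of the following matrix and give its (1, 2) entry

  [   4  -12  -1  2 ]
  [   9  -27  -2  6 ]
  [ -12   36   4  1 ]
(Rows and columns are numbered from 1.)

-3

r1 := 1/4·r1
r2 := r2 − 9·r1
r3 := r3 + 12·r1
r2 := 4·r2
r3 := r3 − r2
r2 := r2 − 6·r3
r1 := r1 − 1/2·r3
r1 := r1 + 1/4·r2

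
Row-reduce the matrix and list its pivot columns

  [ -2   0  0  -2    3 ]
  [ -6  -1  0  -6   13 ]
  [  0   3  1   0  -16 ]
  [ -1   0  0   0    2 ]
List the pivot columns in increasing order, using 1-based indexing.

R1 → -1/2·R1
  [  1   0  0   1  -3/2 ]
  [ -6  -1  0  -6    13 ]
  [  0   3  1   0   -16 ]
  [ -1   0  0   0     2 ]
R2 → R2 + 6·R1
  [  1   0  0  1  -3/2 ]
  [  0  -1  0  0     4 ]
  [  0   3  1  0   -16 ]
  [ -1   0  0  0     2 ]
R4 → R4 + R1
  [ 1   0  0  1  -3/2 ]
  [ 0  -1  0  0     4 ]
  [ 0   3  1  0   -16 ]
  [ 0   0  0  1   1/2 ]
R2 → -1·R2
  [ 1  0  0  1  -3/2 ]
  [ 0  1  0  0    -4 ]
  [ 0  3  1  0   -16 ]
  [ 0  0  0  1   1/2 ]
R3 → R3 − 3·R2
  [ 1  0  0  1  -3/2 ]
  [ 0  1  0  0    -4 ]
  [ 0  0  1  0    -4 ]
  [ 0  0  0  1   1/2 ]
R1 → R1 − R4
  [ 1  0  0  0   -2 ]
  [ 0  1  0  0   -4 ]
  [ 0  0  1  0   -4 ]
  [ 0  0  0  1  1/2 ]
Pivot columns are the columns containing a leading 1.

1, 2, 3, 4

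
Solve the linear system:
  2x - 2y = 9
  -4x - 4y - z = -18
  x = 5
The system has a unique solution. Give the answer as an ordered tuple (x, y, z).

(5, 1/2, -4)

Form the augmented matrix and row-reduce:
  [  2  -2   0  |    9 ]
  [ -4  -4  -1  |  -18 ]
  [  1   0   0  |    5 ]
r1 → 1/2·r1
  [  1  -1   0  |  9/2 ]
  [ -4  -4  -1  |  -18 ]
  [  1   0   0  |    5 ]
r2 → r2 + 4·r1
  [ 1  -1   0  |  9/2 ]
  [ 0  -8  -1  |    0 ]
  [ 1   0   0  |    5 ]
r3 → r3 − r1
  [ 1  -1   0  |  9/2 ]
  [ 0  -8  -1  |    0 ]
  [ 0   1   0  |  1/2 ]
r2 → -1/8·r2
  [ 1  -1    0  |  9/2 ]
  [ 0   1  1/8  |    0 ]
  [ 0   1    0  |  1/2 ]
r3 → r3 − r2
  [ 1  -1     0  |  9/2 ]
  [ 0   1   1/8  |    0 ]
  [ 0   0  -1/8  |  1/2 ]
r3 → -8·r3
  [ 1  -1    0  |  9/2 ]
  [ 0   1  1/8  |    0 ]
  [ 0   0    1  |   -4 ]
r2 → r2 − 1/8·r3
  [ 1  -1  0  |  9/2 ]
  [ 0   1  0  |  1/2 ]
  [ 0   0  1  |   -4 ]
r1 → r1 + r2
  [ 1  0  0  |    5 ]
  [ 0  1  0  |  1/2 ]
  [ 0  0  1  |   -4 ]
Reading off the last column: x = 5, y = 1/2, z = -4.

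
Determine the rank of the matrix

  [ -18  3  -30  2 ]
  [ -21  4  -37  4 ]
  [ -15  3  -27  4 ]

r1 := -1/18·r1
  [   1  -1/6  5/3  -1/9 ]
  [ -21     4  -37     4 ]
  [ -15     3  -27     4 ]
r2 := r2 + 21·r1
  [   1  -1/6  5/3  -1/9 ]
  [   0   1/2   -2   5/3 ]
  [ -15     3  -27     4 ]
r3 := r3 + 15·r1
  [ 1  -1/6  5/3  -1/9 ]
  [ 0   1/2   -2   5/3 ]
  [ 0   1/2   -2   7/3 ]
r2 := 2·r2
  [ 1  -1/6  5/3  -1/9 ]
  [ 0     1   -4  10/3 ]
  [ 0   1/2   -2   7/3 ]
r3 := r3 − 1/2·r2
  [ 1  -1/6  5/3  -1/9 ]
  [ 0     1   -4  10/3 ]
  [ 0     0    0   2/3 ]
r3 := 3/2·r3
  [ 1  -1/6  5/3  -1/9 ]
  [ 0     1   -4  10/3 ]
  [ 0     0    0     1 ]
r2 := r2 − 10/3·r3
  [ 1  -1/6  5/3  -1/9 ]
  [ 0     1   -4     0 ]
  [ 0     0    0     1 ]
r1 := r1 + 1/9·r3
  [ 1  -1/6  5/3  0 ]
  [ 0     1   -4  0 ]
  [ 0     0    0  1 ]
r1 := r1 + 1/6·r2
  [ 1  0   1  0 ]
  [ 0  1  -4  0 ]
  [ 0  0   0  1 ]
The reduced form has 3 nonzero rows.

rank = 3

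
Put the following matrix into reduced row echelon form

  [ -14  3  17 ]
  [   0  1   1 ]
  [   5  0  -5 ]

[[1, 0, -1], [0, 1, 1], [0, 0, 0]]

r1 -> -1/14·r1
  [ 1  -3/14  -17/14 ]
  [ 0      1       1 ]
  [ 5      0      -5 ]
r3 -> r3 − 5·r1
  [ 1  -3/14  -17/14 ]
  [ 0      1       1 ]
  [ 0  15/14   15/14 ]
r3 -> r3 − 15/14·r2
  [ 1  -3/14  -17/14 ]
  [ 0      1       1 ]
  [ 0      0       0 ]
r1 -> r1 + 3/14·r2
  [ 1  0  -1 ]
  [ 0  1   1 ]
  [ 0  0   0 ]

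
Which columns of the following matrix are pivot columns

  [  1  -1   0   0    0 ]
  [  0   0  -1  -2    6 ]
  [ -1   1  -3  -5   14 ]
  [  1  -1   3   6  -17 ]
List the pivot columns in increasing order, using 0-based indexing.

R3 -> R3 + R1
R4 -> R4 − R1
R2 -> -1·R2
R3 -> R3 + 3·R2
R4 -> R4 − 3·R2
R3 -> R3 + 4·R4
R2 -> R2 + 6·R4
R2 -> R2 − 2·R3
Pivot columns are the columns containing a leading 1.

0, 2, 3, 4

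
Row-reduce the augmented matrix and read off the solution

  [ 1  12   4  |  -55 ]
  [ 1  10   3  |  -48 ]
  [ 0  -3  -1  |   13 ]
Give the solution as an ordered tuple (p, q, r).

R2 -> R2 − R1
  [ 1  12   4  |  -55 ]
  [ 0  -2  -1  |    7 ]
  [ 0  -3  -1  |   13 ]
R2 -> -1/2·R2
  [ 1  12    4  |   -55 ]
  [ 0   1  1/2  |  -7/2 ]
  [ 0  -3   -1  |    13 ]
R3 -> R3 + 3·R2
  [ 1  12    4  |   -55 ]
  [ 0   1  1/2  |  -7/2 ]
  [ 0   0  1/2  |   5/2 ]
R3 -> 2·R3
  [ 1  12    4  |   -55 ]
  [ 0   1  1/2  |  -7/2 ]
  [ 0   0    1  |     5 ]
R2 -> R2 − 1/2·R3
  [ 1  12  4  |  -55 ]
  [ 0   1  0  |   -6 ]
  [ 0   0  1  |    5 ]
R1 -> R1 − 4·R3
  [ 1  12  0  |  -75 ]
  [ 0   1  0  |   -6 ]
  [ 0   0  1  |    5 ]
R1 -> R1 − 12·R2
  [ 1  0  0  |  -3 ]
  [ 0  1  0  |  -6 ]
  [ 0  0  1  |   5 ]
Reading off the last column: p = -3, q = -6, r = 5.

(-3, -6, 5)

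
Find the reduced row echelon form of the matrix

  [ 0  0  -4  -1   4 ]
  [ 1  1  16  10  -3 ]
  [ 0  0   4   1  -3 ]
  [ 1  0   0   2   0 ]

r1 <=> r2
  [ 1  1  16  10  -3 ]
  [ 0  0  -4  -1   4 ]
  [ 0  0   4   1  -3 ]
  [ 1  0   0   2   0 ]
r4 := r4 − r1
  [ 1   1   16  10  -3 ]
  [ 0   0   -4  -1   4 ]
  [ 0   0    4   1  -3 ]
  [ 0  -1  -16  -8   3 ]
r2 <=> r4
  [ 1   1   16  10  -3 ]
  [ 0  -1  -16  -8   3 ]
  [ 0   0    4   1  -3 ]
  [ 0   0   -4  -1   4 ]
r2 := -1·r2
  [ 1  1  16  10  -3 ]
  [ 0  1  16   8  -3 ]
  [ 0  0   4   1  -3 ]
  [ 0  0  -4  -1   4 ]
r3 := 1/4·r3
  [ 1  1  16   10    -3 ]
  [ 0  1  16    8    -3 ]
  [ 0  0   1  1/4  -3/4 ]
  [ 0  0  -4   -1     4 ]
r4 := r4 + 4·r3
  [ 1  1  16   10    -3 ]
  [ 0  1  16    8    -3 ]
  [ 0  0   1  1/4  -3/4 ]
  [ 0  0   0    0     1 ]
r3 := r3 + 3/4·r4
  [ 1  1  16   10  -3 ]
  [ 0  1  16    8  -3 ]
  [ 0  0   1  1/4   0 ]
  [ 0  0   0    0   1 ]
r2 := r2 + 3·r4
  [ 1  1  16   10  -3 ]
  [ 0  1  16    8   0 ]
  [ 0  0   1  1/4   0 ]
  [ 0  0   0    0   1 ]
r1 := r1 + 3·r4
  [ 1  1  16   10  0 ]
  [ 0  1  16    8  0 ]
  [ 0  0   1  1/4  0 ]
  [ 0  0   0    0  1 ]
r2 := r2 − 16·r3
  [ 1  1  16   10  0 ]
  [ 0  1   0    4  0 ]
  [ 0  0   1  1/4  0 ]
  [ 0  0   0    0  1 ]
r1 := r1 − 16·r3
  [ 1  1  0    6  0 ]
  [ 0  1  0    4  0 ]
  [ 0  0  1  1/4  0 ]
  [ 0  0  0    0  1 ]
r1 := r1 − r2
  [ 1  0  0    2  0 ]
  [ 0  1  0    4  0 ]
  [ 0  0  1  1/4  0 ]
  [ 0  0  0    0  1 ]

[[1, 0, 0, 2, 0], [0, 1, 0, 4, 0], [0, 0, 1, 1/4, 0], [0, 0, 0, 0, 1]]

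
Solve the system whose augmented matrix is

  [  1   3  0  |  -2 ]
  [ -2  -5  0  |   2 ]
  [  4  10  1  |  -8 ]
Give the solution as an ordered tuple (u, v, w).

(4, -2, -4)

R2 → R2 + 2·R1
  [ 1   3  0  |  -2 ]
  [ 0   1  0  |  -2 ]
  [ 4  10  1  |  -8 ]
R3 → R3 − 4·R1
  [ 1   3  0  |  -2 ]
  [ 0   1  0  |  -2 ]
  [ 0  -2  1  |   0 ]
R3 → R3 + 2·R2
  [ 1  3  0  |  -2 ]
  [ 0  1  0  |  -2 ]
  [ 0  0  1  |  -4 ]
R1 → R1 − 3·R2
  [ 1  0  0  |   4 ]
  [ 0  1  0  |  -2 ]
  [ 0  0  1  |  -4 ]
Reading off the last column: u = 4, v = -2, w = -4.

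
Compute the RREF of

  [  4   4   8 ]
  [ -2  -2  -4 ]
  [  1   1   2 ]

[[1, 1, 2], [0, 0, 0], [0, 0, 0]]

Multiply R1 by 1/4.
  [  1   1   2 ]
  [ -2  -2  -4 ]
  [  1   1   2 ]
Add 2 times R1 to R2.
  [ 1  1  2 ]
  [ 0  0  0 ]
  [ 1  1  2 ]
Subtract R1 from R3.
  [ 1  1  2 ]
  [ 0  0  0 ]
  [ 0  0  0 ]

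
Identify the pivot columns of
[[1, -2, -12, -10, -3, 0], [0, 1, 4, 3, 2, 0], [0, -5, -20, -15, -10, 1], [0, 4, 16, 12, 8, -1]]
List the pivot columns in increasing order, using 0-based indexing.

0, 1, 5

R3 → R3 + 5·R2
  [ 1  -2  -12  -10  -3   0 ]
  [ 0   1    4    3   2   0 ]
  [ 0   0    0    0   0   1 ]
  [ 0   4   16   12   8  -1 ]
R4 → R4 − 4·R2
  [ 1  -2  -12  -10  -3   0 ]
  [ 0   1    4    3   2   0 ]
  [ 0   0    0    0   0   1 ]
  [ 0   0    0    0   0  -1 ]
R4 → R4 + R3
  [ 1  -2  -12  -10  -3  0 ]
  [ 0   1    4    3   2  0 ]
  [ 0   0    0    0   0  1 ]
  [ 0   0    0    0   0  0 ]
R1 → R1 + 2·R2
  [ 1  0  -4  -4  1  0 ]
  [ 0  1   4   3  2  0 ]
  [ 0  0   0   0  0  1 ]
  [ 0  0   0   0  0  0 ]
Pivot columns are the columns containing a leading 1.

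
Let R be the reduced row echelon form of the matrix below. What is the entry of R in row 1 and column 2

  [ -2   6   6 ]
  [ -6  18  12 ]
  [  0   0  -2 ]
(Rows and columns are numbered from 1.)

-3

R1 -> -1/2·R1
  [  1  -3  -3 ]
  [ -6  18  12 ]
  [  0   0  -2 ]
R2 -> R2 + 6·R1
  [ 1  -3  -3 ]
  [ 0   0  -6 ]
  [ 0   0  -2 ]
R2 -> -1/6·R2
  [ 1  -3  -3 ]
  [ 0   0   1 ]
  [ 0   0  -2 ]
R3 -> R3 + 2·R2
  [ 1  -3  -3 ]
  [ 0   0   1 ]
  [ 0   0   0 ]
R1 -> R1 + 3·R2
  [ 1  -3  0 ]
  [ 0   0  1 ]
  [ 0   0  0 ]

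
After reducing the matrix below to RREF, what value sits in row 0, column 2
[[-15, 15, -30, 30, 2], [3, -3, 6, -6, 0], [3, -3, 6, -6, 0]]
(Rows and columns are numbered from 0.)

2

r1 -> -1/15·r1
  [ 1  -1  2  -2  -2/15 ]
  [ 3  -3  6  -6      0 ]
  [ 3  -3  6  -6      0 ]
r2 -> r2 − 3·r1
  [ 1  -1  2  -2  -2/15 ]
  [ 0   0  0   0    2/5 ]
  [ 3  -3  6  -6      0 ]
r3 -> r3 − 3·r1
  [ 1  -1  2  -2  -2/15 ]
  [ 0   0  0   0    2/5 ]
  [ 0   0  0   0    2/5 ]
r2 -> 5/2·r2
  [ 1  -1  2  -2  -2/15 ]
  [ 0   0  0   0      1 ]
  [ 0   0  0   0    2/5 ]
r3 -> r3 − 2/5·r2
  [ 1  -1  2  -2  -2/15 ]
  [ 0   0  0   0      1 ]
  [ 0   0  0   0      0 ]
r1 -> r1 + 2/15·r2
  [ 1  -1  2  -2  0 ]
  [ 0   0  0   0  1 ]
  [ 0   0  0   0  0 ]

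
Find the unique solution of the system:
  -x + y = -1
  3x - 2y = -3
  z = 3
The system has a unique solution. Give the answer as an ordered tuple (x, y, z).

Form the augmented matrix and row-reduce:
  [ -1   1  0  |  -1 ]
  [  3  -2  0  |  -3 ]
  [  0   0  1  |   3 ]
R1 -> -1·R1
  [ 1  -1  0  |   1 ]
  [ 3  -2  0  |  -3 ]
  [ 0   0  1  |   3 ]
R2 -> R2 − 3·R1
  [ 1  -1  0  |   1 ]
  [ 0   1  0  |  -6 ]
  [ 0   0  1  |   3 ]
R1 -> R1 + R2
  [ 1  0  0  |  -5 ]
  [ 0  1  0  |  -6 ]
  [ 0  0  1  |   3 ]
Reading off the last column: x = -5, y = -6, z = 3.

(-5, -6, 3)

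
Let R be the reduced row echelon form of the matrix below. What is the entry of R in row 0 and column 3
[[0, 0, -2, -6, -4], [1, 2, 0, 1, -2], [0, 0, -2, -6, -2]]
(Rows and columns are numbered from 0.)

1

r1 <-> r2
  [ 1  2   0   1  -2 ]
  [ 0  0  -2  -6  -4 ]
  [ 0  0  -2  -6  -2 ]
r2 ← -1/2·r2
  [ 1  2   0   1  -2 ]
  [ 0  0   1   3   2 ]
  [ 0  0  -2  -6  -2 ]
r3 ← r3 + 2·r2
  [ 1  2  0  1  -2 ]
  [ 0  0  1  3   2 ]
  [ 0  0  0  0   2 ]
r3 ← 1/2·r3
  [ 1  2  0  1  -2 ]
  [ 0  0  1  3   2 ]
  [ 0  0  0  0   1 ]
r2 ← r2 − 2·r3
  [ 1  2  0  1  -2 ]
  [ 0  0  1  3   0 ]
  [ 0  0  0  0   1 ]
r1 ← r1 + 2·r3
  [ 1  2  0  1  0 ]
  [ 0  0  1  3  0 ]
  [ 0  0  0  0  1 ]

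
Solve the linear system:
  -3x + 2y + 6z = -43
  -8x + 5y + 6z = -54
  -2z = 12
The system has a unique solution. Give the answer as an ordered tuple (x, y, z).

(1, -2, -6)

Form the augmented matrix and row-reduce:
  [ -3  2   6  |  -43 ]
  [ -8  5   6  |  -54 ]
  [  0  0  -2  |   12 ]
r1 := -1/3·r1
  [  1  -2/3  -2  |  43/3 ]
  [ -8     5   6  |   -54 ]
  [  0     0  -2  |    12 ]
r2 := r2 + 8·r1
  [ 1  -2/3   -2  |   43/3 ]
  [ 0  -1/3  -10  |  182/3 ]
  [ 0     0   -2  |     12 ]
r2 := -3·r2
  [ 1  -2/3  -2  |  43/3 ]
  [ 0     1  30  |  -182 ]
  [ 0     0  -2  |    12 ]
r3 := -1/2·r3
  [ 1  -2/3  -2  |  43/3 ]
  [ 0     1  30  |  -182 ]
  [ 0     0   1  |    -6 ]
r2 := r2 − 30·r3
  [ 1  -2/3  -2  |  43/3 ]
  [ 0     1   0  |    -2 ]
  [ 0     0   1  |    -6 ]
r1 := r1 + 2·r3
  [ 1  -2/3  0  |  7/3 ]
  [ 0     1  0  |   -2 ]
  [ 0     0  1  |   -6 ]
r1 := r1 + 2/3·r2
  [ 1  0  0  |   1 ]
  [ 0  1  0  |  -2 ]
  [ 0  0  1  |  -6 ]
Reading off the last column: x = 1, y = -2, z = -6.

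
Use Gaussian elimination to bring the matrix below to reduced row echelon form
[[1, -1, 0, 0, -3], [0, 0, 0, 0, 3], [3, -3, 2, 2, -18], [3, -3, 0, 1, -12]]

Subtract 3 times ρ1 from ρ3.
  [ 1  -1  0  0   -3 ]
  [ 0   0  0  0    3 ]
  [ 0   0  2  2   -9 ]
  [ 3  -3  0  1  -12 ]
Subtract 3 times ρ1 from ρ4.
  [ 1  -1  0  0  -3 ]
  [ 0   0  0  0   3 ]
  [ 0   0  2  2  -9 ]
  [ 0   0  0  1  -3 ]
Swap ρ2 and ρ3.
  [ 1  -1  0  0  -3 ]
  [ 0   0  2  2  -9 ]
  [ 0   0  0  0   3 ]
  [ 0   0  0  1  -3 ]
Multiply ρ2 by 1/2.
  [ 1  -1  0  0    -3 ]
  [ 0   0  1  1  -9/2 ]
  [ 0   0  0  0     3 ]
  [ 0   0  0  1    -3 ]
Swap ρ3 and ρ4.
  [ 1  -1  0  0    -3 ]
  [ 0   0  1  1  -9/2 ]
  [ 0   0  0  1    -3 ]
  [ 0   0  0  0     3 ]
Multiply ρ4 by 1/3.
  [ 1  -1  0  0    -3 ]
  [ 0   0  1  1  -9/2 ]
  [ 0   0  0  1    -3 ]
  [ 0   0  0  0     1 ]
Add 3 times ρ4 to ρ3.
  [ 1  -1  0  0    -3 ]
  [ 0   0  1  1  -9/2 ]
  [ 0   0  0  1     0 ]
  [ 0   0  0  0     1 ]
Add 9/2 times ρ4 to ρ2.
  [ 1  -1  0  0  -3 ]
  [ 0   0  1  1   0 ]
  [ 0   0  0  1   0 ]
  [ 0   0  0  0   1 ]
Add 3 times ρ4 to ρ1.
  [ 1  -1  0  0  0 ]
  [ 0   0  1  1  0 ]
  [ 0   0  0  1  0 ]
  [ 0   0  0  0  1 ]
Subtract ρ3 from ρ2.
  [ 1  -1  0  0  0 ]
  [ 0   0  1  0  0 ]
  [ 0   0  0  1  0 ]
  [ 0   0  0  0  1 ]

[[1, -1, 0, 0, 0], [0, 0, 1, 0, 0], [0, 0, 0, 1, 0], [0, 0, 0, 0, 1]]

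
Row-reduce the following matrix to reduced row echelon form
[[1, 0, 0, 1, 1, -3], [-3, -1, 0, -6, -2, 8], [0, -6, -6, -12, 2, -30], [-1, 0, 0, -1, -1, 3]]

[[1, 0, 0, 1, 1, -3], [0, 1, 0, 3, -1, 1], [0, 0, 1, -1, 2/3, 4], [0, 0, 0, 0, 0, 0]]

Add 3 times ρ1 to ρ2.
  [  1   0   0    1   1   -3 ]
  [  0  -1   0   -3   1   -1 ]
  [  0  -6  -6  -12   2  -30 ]
  [ -1   0   0   -1  -1    3 ]
Add ρ1 to ρ4.
  [ 1   0   0    1  1   -3 ]
  [ 0  -1   0   -3  1   -1 ]
  [ 0  -6  -6  -12  2  -30 ]
  [ 0   0   0    0  0    0 ]
Multiply ρ2 by -1.
  [ 1   0   0    1   1   -3 ]
  [ 0   1   0    3  -1    1 ]
  [ 0  -6  -6  -12   2  -30 ]
  [ 0   0   0    0   0    0 ]
Add 6 times ρ2 to ρ3.
  [ 1  0   0  1   1   -3 ]
  [ 0  1   0  3  -1    1 ]
  [ 0  0  -6  6  -4  -24 ]
  [ 0  0   0  0   0    0 ]
Multiply ρ3 by -1/6.
  [ 1  0  0   1    1  -3 ]
  [ 0  1  0   3   -1   1 ]
  [ 0  0  1  -1  2/3   4 ]
  [ 0  0  0   0    0   0 ]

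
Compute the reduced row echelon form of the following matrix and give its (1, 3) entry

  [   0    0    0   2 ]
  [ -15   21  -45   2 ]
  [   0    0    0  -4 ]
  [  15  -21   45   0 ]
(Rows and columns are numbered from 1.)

R1 <-> R2
  [ -15   21  -45   2 ]
  [   0    0    0   2 ]
  [   0    0    0  -4 ]
  [  15  -21   45   0 ]
R1 -> -1/15·R1
  [  1  -7/5   3  -2/15 ]
  [  0     0   0      2 ]
  [  0     0   0     -4 ]
  [ 15   -21  45      0 ]
R4 -> R4 − 15·R1
  [ 1  -7/5  3  -2/15 ]
  [ 0     0  0      2 ]
  [ 0     0  0     -4 ]
  [ 0     0  0      2 ]
R2 -> 1/2·R2
  [ 1  -7/5  3  -2/15 ]
  [ 0     0  0      1 ]
  [ 0     0  0     -4 ]
  [ 0     0  0      2 ]
R3 -> R3 + 4·R2
  [ 1  -7/5  3  -2/15 ]
  [ 0     0  0      1 ]
  [ 0     0  0      0 ]
  [ 0     0  0      2 ]
R4 -> R4 − 2·R2
  [ 1  -7/5  3  -2/15 ]
  [ 0     0  0      1 ]
  [ 0     0  0      0 ]
  [ 0     0  0      0 ]
R1 -> R1 + 2/15·R2
  [ 1  -7/5  3  0 ]
  [ 0     0  0  1 ]
  [ 0     0  0  0 ]
  [ 0     0  0  0 ]

3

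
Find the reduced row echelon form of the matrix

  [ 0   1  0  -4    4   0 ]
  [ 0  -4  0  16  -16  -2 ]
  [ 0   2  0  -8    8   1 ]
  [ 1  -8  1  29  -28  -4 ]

[[1, 0, 1, -3, 4, 0], [0, 1, 0, -4, 4, 0], [0, 0, 0, 0, 0, 1], [0, 0, 0, 0, 0, 0]]

R1 ↔ R4
  [ 1  -8  1  29  -28  -4 ]
  [ 0  -4  0  16  -16  -2 ]
  [ 0   2  0  -8    8   1 ]
  [ 0   1  0  -4    4   0 ]
R2 → -1/4·R2
  [ 1  -8  1  29  -28   -4 ]
  [ 0   1  0  -4    4  1/2 ]
  [ 0   2  0  -8    8    1 ]
  [ 0   1  0  -4    4    0 ]
R3 → R3 − 2·R2
  [ 1  -8  1  29  -28   -4 ]
  [ 0   1  0  -4    4  1/2 ]
  [ 0   0  0   0    0    0 ]
  [ 0   1  0  -4    4    0 ]
R4 → R4 − R2
  [ 1  -8  1  29  -28    -4 ]
  [ 0   1  0  -4    4   1/2 ]
  [ 0   0  0   0    0     0 ]
  [ 0   0  0   0    0  -1/2 ]
R3 ↔ R4
  [ 1  -8  1  29  -28    -4 ]
  [ 0   1  0  -4    4   1/2 ]
  [ 0   0  0   0    0  -1/2 ]
  [ 0   0  0   0    0     0 ]
R3 → -2·R3
  [ 1  -8  1  29  -28   -4 ]
  [ 0   1  0  -4    4  1/2 ]
  [ 0   0  0   0    0    1 ]
  [ 0   0  0   0    0    0 ]
R2 → R2 − 1/2·R3
  [ 1  -8  1  29  -28  -4 ]
  [ 0   1  0  -4    4   0 ]
  [ 0   0  0   0    0   1 ]
  [ 0   0  0   0    0   0 ]
R1 → R1 + 4·R3
  [ 1  -8  1  29  -28  0 ]
  [ 0   1  0  -4    4  0 ]
  [ 0   0  0   0    0  1 ]
  [ 0   0  0   0    0  0 ]
R1 → R1 + 8·R2
  [ 1  0  1  -3  4  0 ]
  [ 0  1  0  -4  4  0 ]
  [ 0  0  0   0  0  1 ]
  [ 0  0  0   0  0  0 ]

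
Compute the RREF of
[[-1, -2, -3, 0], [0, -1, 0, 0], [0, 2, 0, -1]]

[[1, 0, 3, 0], [0, 1, 0, 0], [0, 0, 0, 1]]

ρ1 -> -1·ρ1
ρ2 -> -1·ρ2
ρ3 -> ρ3 − 2·ρ2
ρ3 -> -1·ρ3
ρ1 -> ρ1 − 2·ρ2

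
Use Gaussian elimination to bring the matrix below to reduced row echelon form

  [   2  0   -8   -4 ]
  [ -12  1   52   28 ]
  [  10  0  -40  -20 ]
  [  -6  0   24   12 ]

[[1, 0, -4, -2], [0, 1, 4, 4], [0, 0, 0, 0], [0, 0, 0, 0]]

ρ1 := 1/2·ρ1
  [   1  0   -4   -2 ]
  [ -12  1   52   28 ]
  [  10  0  -40  -20 ]
  [  -6  0   24   12 ]
ρ2 := ρ2 + 12·ρ1
  [  1  0   -4   -2 ]
  [  0  1    4    4 ]
  [ 10  0  -40  -20 ]
  [ -6  0   24   12 ]
ρ3 := ρ3 − 10·ρ1
  [  1  0  -4  -2 ]
  [  0  1   4   4 ]
  [  0  0   0   0 ]
  [ -6  0  24  12 ]
ρ4 := ρ4 + 6·ρ1
  [ 1  0  -4  -2 ]
  [ 0  1   4   4 ]
  [ 0  0   0   0 ]
  [ 0  0   0   0 ]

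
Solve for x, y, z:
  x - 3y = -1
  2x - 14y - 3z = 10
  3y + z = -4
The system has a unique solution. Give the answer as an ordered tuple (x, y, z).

Form the augmented matrix and row-reduce:
  [ 1   -3   0  |  -1 ]
  [ 2  -14  -3  |  10 ]
  [ 0    3   1  |  -4 ]
ρ2 → ρ2 − 2·ρ1
  [ 1  -3   0  |  -1 ]
  [ 0  -8  -3  |  12 ]
  [ 0   3   1  |  -4 ]
ρ2 → -1/8·ρ2
  [ 1  -3    0  |    -1 ]
  [ 0   1  3/8  |  -3/2 ]
  [ 0   3    1  |    -4 ]
ρ3 → ρ3 − 3·ρ2
  [ 1  -3     0  |    -1 ]
  [ 0   1   3/8  |  -3/2 ]
  [ 0   0  -1/8  |   1/2 ]
ρ3 → -8·ρ3
  [ 1  -3    0  |    -1 ]
  [ 0   1  3/8  |  -3/2 ]
  [ 0   0    1  |    -4 ]
ρ2 → ρ2 − 3/8·ρ3
  [ 1  -3  0  |  -1 ]
  [ 0   1  0  |   0 ]
  [ 0   0  1  |  -4 ]
ρ1 → ρ1 + 3·ρ2
  [ 1  0  0  |  -1 ]
  [ 0  1  0  |   0 ]
  [ 0  0  1  |  -4 ]
Reading off the last column: x = -1, y = 0, z = -4.

(-1, 0, -4)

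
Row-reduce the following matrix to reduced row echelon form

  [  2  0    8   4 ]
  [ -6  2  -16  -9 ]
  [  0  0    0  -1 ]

ρ1 ← 1/2·ρ1
  [  1  0    4   2 ]
  [ -6  2  -16  -9 ]
  [  0  0    0  -1 ]
ρ2 ← ρ2 + 6·ρ1
  [ 1  0  4   2 ]
  [ 0  2  8   3 ]
  [ 0  0  0  -1 ]
ρ2 ← 1/2·ρ2
  [ 1  0  4    2 ]
  [ 0  1  4  3/2 ]
  [ 0  0  0   -1 ]
ρ3 ← -1·ρ3
  [ 1  0  4    2 ]
  [ 0  1  4  3/2 ]
  [ 0  0  0    1 ]
ρ2 ← ρ2 − 3/2·ρ3
  [ 1  0  4  2 ]
  [ 0  1  4  0 ]
  [ 0  0  0  1 ]
ρ1 ← ρ1 − 2·ρ3
  [ 1  0  4  0 ]
  [ 0  1  4  0 ]
  [ 0  0  0  1 ]

[[1, 0, 4, 0], [0, 1, 4, 0], [0, 0, 0, 1]]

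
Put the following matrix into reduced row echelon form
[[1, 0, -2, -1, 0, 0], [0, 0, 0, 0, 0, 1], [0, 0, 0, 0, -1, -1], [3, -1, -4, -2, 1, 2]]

r4 → r4 − 3·r1
  [ 1   0  -2  -1   0   0 ]
  [ 0   0   0   0   0   1 ]
  [ 0   0   0   0  -1  -1 ]
  [ 0  -1   2   1   1   2 ]
r2 ↔ r4
  [ 1   0  -2  -1   0   0 ]
  [ 0  -1   2   1   1   2 ]
  [ 0   0   0   0  -1  -1 ]
  [ 0   0   0   0   0   1 ]
r2 → -1·r2
  [ 1  0  -2  -1   0   0 ]
  [ 0  1  -2  -1  -1  -2 ]
  [ 0  0   0   0  -1  -1 ]
  [ 0  0   0   0   0   1 ]
r3 → -1·r3
  [ 1  0  -2  -1   0   0 ]
  [ 0  1  -2  -1  -1  -2 ]
  [ 0  0   0   0   1   1 ]
  [ 0  0   0   0   0   1 ]
r3 → r3 − r4
  [ 1  0  -2  -1   0   0 ]
  [ 0  1  -2  -1  -1  -2 ]
  [ 0  0   0   0   1   0 ]
  [ 0  0   0   0   0   1 ]
r2 → r2 + 2·r4
  [ 1  0  -2  -1   0  0 ]
  [ 0  1  -2  -1  -1  0 ]
  [ 0  0   0   0   1  0 ]
  [ 0  0   0   0   0  1 ]
r2 → r2 + r3
  [ 1  0  -2  -1  0  0 ]
  [ 0  1  -2  -1  0  0 ]
  [ 0  0   0   0  1  0 ]
  [ 0  0   0   0  0  1 ]

[[1, 0, -2, -1, 0, 0], [0, 1, -2, -1, 0, 0], [0, 0, 0, 0, 1, 0], [0, 0, 0, 0, 0, 1]]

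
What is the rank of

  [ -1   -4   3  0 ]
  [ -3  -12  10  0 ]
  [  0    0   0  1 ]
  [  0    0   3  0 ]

rank = 3

Multiply R1 by -1.
Add 3 times R1 to R2.
Subtract 3 times R2 from R4.
Add 3 times R2 to R1.
The reduced form has 3 nonzero rows.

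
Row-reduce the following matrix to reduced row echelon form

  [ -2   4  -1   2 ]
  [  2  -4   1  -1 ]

[[1, -2, 1/2, 0], [0, 0, 0, 1]]

ρ1 ← -1/2·ρ1
  [ 1  -2  1/2  -1 ]
  [ 2  -4    1  -1 ]
ρ2 ← ρ2 − 2·ρ1
  [ 1  -2  1/2  -1 ]
  [ 0   0    0   1 ]
ρ1 ← ρ1 + ρ2
  [ 1  -2  1/2  0 ]
  [ 0   0    0  1 ]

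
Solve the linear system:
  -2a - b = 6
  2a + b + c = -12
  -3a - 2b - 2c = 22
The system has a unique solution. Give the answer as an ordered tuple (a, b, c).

Form the augmented matrix and row-reduce:
  [ -2  -1   0  |    6 ]
  [  2   1   1  |  -12 ]
  [ -3  -2  -2  |   22 ]
r1 -> -1/2·r1
  [  1  1/2   0  |   -3 ]
  [  2    1   1  |  -12 ]
  [ -3   -2  -2  |   22 ]
r2 -> r2 − 2·r1
  [  1  1/2   0  |  -3 ]
  [  0    0   1  |  -6 ]
  [ -3   -2  -2  |  22 ]
r3 -> r3 + 3·r1
  [ 1   1/2   0  |  -3 ]
  [ 0     0   1  |  -6 ]
  [ 0  -1/2  -2  |  13 ]
r2 <=> r3
  [ 1   1/2   0  |  -3 ]
  [ 0  -1/2  -2  |  13 ]
  [ 0     0   1  |  -6 ]
r2 -> -2·r2
  [ 1  1/2  0  |   -3 ]
  [ 0    1  4  |  -26 ]
  [ 0    0  1  |   -6 ]
r2 -> r2 − 4·r3
  [ 1  1/2  0  |  -3 ]
  [ 0    1  0  |  -2 ]
  [ 0    0  1  |  -6 ]
r1 -> r1 − 1/2·r2
  [ 1  0  0  |  -2 ]
  [ 0  1  0  |  -2 ]
  [ 0  0  1  |  -6 ]
Reading off the last column: a = -2, b = -2, c = -6.

(-2, -2, -6)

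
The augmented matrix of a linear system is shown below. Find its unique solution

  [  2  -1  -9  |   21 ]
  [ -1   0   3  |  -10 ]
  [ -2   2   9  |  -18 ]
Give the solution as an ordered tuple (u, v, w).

(6, 3, -4/3)

Multiply ρ1 by 1/2.
  [  1  -1/2  -9/2  |  21/2 ]
  [ -1     0     3  |   -10 ]
  [ -2     2     9  |   -18 ]
Add ρ1 to ρ2.
  [  1  -1/2  -9/2  |  21/2 ]
  [  0  -1/2  -3/2  |   1/2 ]
  [ -2     2     9  |   -18 ]
Add 2 times ρ1 to ρ3.
  [ 1  -1/2  -9/2  |  21/2 ]
  [ 0  -1/2  -3/2  |   1/2 ]
  [ 0     1     0  |     3 ]
Multiply ρ2 by -2.
  [ 1  -1/2  -9/2  |  21/2 ]
  [ 0     1     3  |    -1 ]
  [ 0     1     0  |     3 ]
Subtract ρ2 from ρ3.
  [ 1  -1/2  -9/2  |  21/2 ]
  [ 0     1     3  |    -1 ]
  [ 0     0    -3  |     4 ]
Multiply ρ3 by -1/3.
  [ 1  -1/2  -9/2  |  21/2 ]
  [ 0     1     3  |    -1 ]
  [ 0     0     1  |  -4/3 ]
Subtract 3 times ρ3 from ρ2.
  [ 1  -1/2  -9/2  |  21/2 ]
  [ 0     1     0  |     3 ]
  [ 0     0     1  |  -4/3 ]
Add 9/2 times ρ3 to ρ1.
  [ 1  -1/2  0  |   9/2 ]
  [ 0     1  0  |     3 ]
  [ 0     0  1  |  -4/3 ]
Add 1/2 times ρ2 to ρ1.
  [ 1  0  0  |     6 ]
  [ 0  1  0  |     3 ]
  [ 0  0  1  |  -4/3 ]
Reading off the last column: u = 6, v = 3, w = -4/3.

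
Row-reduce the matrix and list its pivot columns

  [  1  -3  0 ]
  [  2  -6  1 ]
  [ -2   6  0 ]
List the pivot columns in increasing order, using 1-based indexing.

1, 3

r2 ← r2 − 2·r1
  [  1  -3  0 ]
  [  0   0  1 ]
  [ -2   6  0 ]
r3 ← r3 + 2·r1
  [ 1  -3  0 ]
  [ 0   0  1 ]
  [ 0   0  0 ]
Pivot columns are the columns containing a leading 1.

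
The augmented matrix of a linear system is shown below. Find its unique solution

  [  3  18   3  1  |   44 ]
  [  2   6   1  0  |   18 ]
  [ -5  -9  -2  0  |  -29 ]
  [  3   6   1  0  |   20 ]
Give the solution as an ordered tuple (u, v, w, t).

R1 := 1/3·R1
  [  1   6   1  1/3  |  44/3 ]
  [  2   6   1    0  |    18 ]
  [ -5  -9  -2    0  |   -29 ]
  [  3   6   1    0  |    20 ]
R2 := R2 − 2·R1
  [  1   6   1   1/3  |   44/3 ]
  [  0  -6  -1  -2/3  |  -34/3 ]
  [ -5  -9  -2     0  |    -29 ]
  [  3   6   1     0  |     20 ]
R3 := R3 + 5·R1
  [ 1   6   1   1/3  |   44/3 ]
  [ 0  -6  -1  -2/3  |  -34/3 ]
  [ 0  21   3   5/3  |  133/3 ]
  [ 3   6   1     0  |     20 ]
R4 := R4 − 3·R1
  [ 1    6   1   1/3  |   44/3 ]
  [ 0   -6  -1  -2/3  |  -34/3 ]
  [ 0   21   3   5/3  |  133/3 ]
  [ 0  -12  -2    -1  |    -24 ]
R2 := -1/6·R2
  [ 1    6    1  1/3  |   44/3 ]
  [ 0    1  1/6  1/9  |   17/9 ]
  [ 0   21    3  5/3  |  133/3 ]
  [ 0  -12   -2   -1  |    -24 ]
R3 := R3 − 21·R2
  [ 1    6     1   1/3  |  44/3 ]
  [ 0    1   1/6   1/9  |  17/9 ]
  [ 0    0  -1/2  -2/3  |  14/3 ]
  [ 0  -12    -2    -1  |   -24 ]
R4 := R4 + 12·R2
  [ 1  6     1   1/3  |  44/3 ]
  [ 0  1   1/6   1/9  |  17/9 ]
  [ 0  0  -1/2  -2/3  |  14/3 ]
  [ 0  0     0   1/3  |  -4/3 ]
R3 := -2·R3
  [ 1  6    1  1/3  |   44/3 ]
  [ 0  1  1/6  1/9  |   17/9 ]
  [ 0  0    1  4/3  |  -28/3 ]
  [ 0  0    0  1/3  |   -4/3 ]
R4 := 3·R4
  [ 1  6    1  1/3  |   44/3 ]
  [ 0  1  1/6  1/9  |   17/9 ]
  [ 0  0    1  4/3  |  -28/3 ]
  [ 0  0    0    1  |     -4 ]
R3 := R3 − 4/3·R4
  [ 1  6    1  1/3  |  44/3 ]
  [ 0  1  1/6  1/9  |  17/9 ]
  [ 0  0    1    0  |    -4 ]
  [ 0  0    0    1  |    -4 ]
R2 := R2 − 1/9·R4
  [ 1  6    1  1/3  |  44/3 ]
  [ 0  1  1/6    0  |   7/3 ]
  [ 0  0    1    0  |    -4 ]
  [ 0  0    0    1  |    -4 ]
R1 := R1 − 1/3·R4
  [ 1  6    1  0  |   16 ]
  [ 0  1  1/6  0  |  7/3 ]
  [ 0  0    1  0  |   -4 ]
  [ 0  0    0  1  |   -4 ]
R2 := R2 − 1/6·R3
  [ 1  6  1  0  |  16 ]
  [ 0  1  0  0  |   3 ]
  [ 0  0  1  0  |  -4 ]
  [ 0  0  0  1  |  -4 ]
R1 := R1 − R3
  [ 1  6  0  0  |  20 ]
  [ 0  1  0  0  |   3 ]
  [ 0  0  1  0  |  -4 ]
  [ 0  0  0  1  |  -4 ]
R1 := R1 − 6·R2
  [ 1  0  0  0  |   2 ]
  [ 0  1  0  0  |   3 ]
  [ 0  0  1  0  |  -4 ]
  [ 0  0  0  1  |  -4 ]
Reading off the last column: u = 2, v = 3, w = -4, t = -4.

(2, 3, -4, -4)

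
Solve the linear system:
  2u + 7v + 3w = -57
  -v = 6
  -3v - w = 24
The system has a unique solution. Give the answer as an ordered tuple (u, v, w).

(3/2, -6, -6)

Form the augmented matrix and row-reduce:
  [ 2   7   3  |  -57 ]
  [ 0  -1   0  |    6 ]
  [ 0  -3  -1  |   24 ]
r1 → 1/2·r1
r2 → -1·r2
r3 → r3 + 3·r2
r3 → -1·r3
r1 → r1 − 3/2·r3
r1 → r1 − 7/2·r2
Reading off the last column: u = 3/2, v = -6, w = -6.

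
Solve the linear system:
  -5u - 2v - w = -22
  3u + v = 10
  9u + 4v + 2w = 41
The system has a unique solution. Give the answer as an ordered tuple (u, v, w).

(3, 1, 5)

Form the augmented matrix and row-reduce:
  [ -5  -2  -1  |  -22 ]
  [  3   1   0  |   10 ]
  [  9   4   2  |   41 ]
ρ1 -> -1/5·ρ1
ρ2 -> ρ2 − 3·ρ1
ρ3 -> ρ3 − 9·ρ1
ρ2 -> -5·ρ2
ρ3 -> ρ3 − 2/5·ρ2
ρ3 -> -1·ρ3
ρ2 -> ρ2 − 3·ρ3
ρ1 -> ρ1 − 1/5·ρ3
ρ1 -> ρ1 − 2/5·ρ2
Reading off the last column: u = 3, v = 1, w = 5.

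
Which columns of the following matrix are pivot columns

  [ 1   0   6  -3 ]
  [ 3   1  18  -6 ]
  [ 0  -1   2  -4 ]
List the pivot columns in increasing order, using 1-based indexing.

Subtract 3 times ρ1 from ρ2.
  [ 1   0  6  -3 ]
  [ 0   1  0   3 ]
  [ 0  -1  2  -4 ]
Add ρ2 to ρ3.
  [ 1  0  6  -3 ]
  [ 0  1  0   3 ]
  [ 0  0  2  -1 ]
Multiply ρ3 by 1/2.
  [ 1  0  6    -3 ]
  [ 0  1  0     3 ]
  [ 0  0  1  -1/2 ]
Subtract 6 times ρ3 from ρ1.
  [ 1  0  0     0 ]
  [ 0  1  0     3 ]
  [ 0  0  1  -1/2 ]
Pivot columns are the columns containing a leading 1.

1, 2, 3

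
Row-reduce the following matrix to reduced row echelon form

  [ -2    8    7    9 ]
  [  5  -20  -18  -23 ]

[[1, -4, 0, -1], [0, 0, 1, 1]]

r1 := -1/2·r1
  [ 1   -4  -7/2  -9/2 ]
  [ 5  -20   -18   -23 ]
r2 := r2 − 5·r1
  [ 1  -4  -7/2  -9/2 ]
  [ 0   0  -1/2  -1/2 ]
r2 := -2·r2
  [ 1  -4  -7/2  -9/2 ]
  [ 0   0     1     1 ]
r1 := r1 + 7/2·r2
  [ 1  -4  0  -1 ]
  [ 0   0  1   1 ]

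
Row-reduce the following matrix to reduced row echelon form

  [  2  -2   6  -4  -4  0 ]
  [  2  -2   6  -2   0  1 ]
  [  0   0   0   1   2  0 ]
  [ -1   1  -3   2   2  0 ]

[[1, -1, 3, 0, 2, 0], [0, 0, 0, 1, 2, 0], [0, 0, 0, 0, 0, 1], [0, 0, 0, 0, 0, 0]]

Multiply r1 by 1/2.
  [  1  -1   3  -2  -2  0 ]
  [  2  -2   6  -2   0  1 ]
  [  0   0   0   1   2  0 ]
  [ -1   1  -3   2   2  0 ]
Subtract 2 times r1 from r2.
  [  1  -1   3  -2  -2  0 ]
  [  0   0   0   2   4  1 ]
  [  0   0   0   1   2  0 ]
  [ -1   1  -3   2   2  0 ]
Add r1 to r4.
  [ 1  -1  3  -2  -2  0 ]
  [ 0   0  0   2   4  1 ]
  [ 0   0  0   1   2  0 ]
  [ 0   0  0   0   0  0 ]
Multiply r2 by 1/2.
  [ 1  -1  3  -2  -2    0 ]
  [ 0   0  0   1   2  1/2 ]
  [ 0   0  0   1   2    0 ]
  [ 0   0  0   0   0    0 ]
Subtract r2 from r3.
  [ 1  -1  3  -2  -2     0 ]
  [ 0   0  0   1   2   1/2 ]
  [ 0   0  0   0   0  -1/2 ]
  [ 0   0  0   0   0     0 ]
Multiply r3 by -2.
  [ 1  -1  3  -2  -2    0 ]
  [ 0   0  0   1   2  1/2 ]
  [ 0   0  0   0   0    1 ]
  [ 0   0  0   0   0    0 ]
Subtract 1/2 times r3 from r2.
  [ 1  -1  3  -2  -2  0 ]
  [ 0   0  0   1   2  0 ]
  [ 0   0  0   0   0  1 ]
  [ 0   0  0   0   0  0 ]
Add 2 times r2 to r1.
  [ 1  -1  3  0  2  0 ]
  [ 0   0  0  1  2  0 ]
  [ 0   0  0  0  0  1 ]
  [ 0   0  0  0  0  0 ]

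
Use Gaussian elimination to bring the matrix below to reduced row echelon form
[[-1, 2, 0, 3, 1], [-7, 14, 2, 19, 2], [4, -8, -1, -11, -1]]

Multiply ρ1 by -1.
  [  1  -2   0   -3  -1 ]
  [ -7  14   2   19   2 ]
  [  4  -8  -1  -11  -1 ]
Add 7 times ρ1 to ρ2.
  [ 1  -2   0   -3  -1 ]
  [ 0   0   2   -2  -5 ]
  [ 4  -8  -1  -11  -1 ]
Subtract 4 times ρ1 from ρ3.
  [ 1  -2   0  -3  -1 ]
  [ 0   0   2  -2  -5 ]
  [ 0   0  -1   1   3 ]
Multiply ρ2 by 1/2.
  [ 1  -2   0  -3    -1 ]
  [ 0   0   1  -1  -5/2 ]
  [ 0   0  -1   1     3 ]
Add ρ2 to ρ3.
  [ 1  -2  0  -3    -1 ]
  [ 0   0  1  -1  -5/2 ]
  [ 0   0  0   0   1/2 ]
Multiply ρ3 by 2.
  [ 1  -2  0  -3    -1 ]
  [ 0   0  1  -1  -5/2 ]
  [ 0   0  0   0     1 ]
Add 5/2 times ρ3 to ρ2.
  [ 1  -2  0  -3  -1 ]
  [ 0   0  1  -1   0 ]
  [ 0   0  0   0   1 ]
Add ρ3 to ρ1.
  [ 1  -2  0  -3  0 ]
  [ 0   0  1  -1  0 ]
  [ 0   0  0   0  1 ]

[[1, -2, 0, -3, 0], [0, 0, 1, -1, 0], [0, 0, 0, 0, 1]]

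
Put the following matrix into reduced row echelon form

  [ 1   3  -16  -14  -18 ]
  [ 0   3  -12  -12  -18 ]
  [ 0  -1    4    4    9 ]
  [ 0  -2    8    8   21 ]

Multiply R2 by 1/3.
Add R2 to R3.
Add 2 times R2 to R4.
Multiply R3 by 1/3.
Subtract 9 times R3 from R4.
Add 6 times R3 to R2.
Add 18 times R3 to R1.
Subtract 3 times R2 from R1.

[[1, 0, -4, -2, 0], [0, 1, -4, -4, 0], [0, 0, 0, 0, 1], [0, 0, 0, 0, 0]]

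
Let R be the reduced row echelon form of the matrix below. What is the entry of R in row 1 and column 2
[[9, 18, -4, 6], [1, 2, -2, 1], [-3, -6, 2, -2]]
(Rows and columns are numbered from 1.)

2

R1 ← 1/9·R1
  [  1   2  -4/9  2/3 ]
  [  1   2    -2    1 ]
  [ -3  -6     2   -2 ]
R2 ← R2 − R1
  [  1   2   -4/9  2/3 ]
  [  0   0  -14/9  1/3 ]
  [ -3  -6      2   -2 ]
R3 ← R3 + 3·R1
  [ 1  2   -4/9  2/3 ]
  [ 0  0  -14/9  1/3 ]
  [ 0  0    2/3    0 ]
R2 ← -9/14·R2
  [ 1  2  -4/9    2/3 ]
  [ 0  0     1  -3/14 ]
  [ 0  0   2/3      0 ]
R3 ← R3 − 2/3·R2
  [ 1  2  -4/9    2/3 ]
  [ 0  0     1  -3/14 ]
  [ 0  0     0    1/7 ]
R3 ← 7·R3
  [ 1  2  -4/9    2/3 ]
  [ 0  0     1  -3/14 ]
  [ 0  0     0      1 ]
R2 ← R2 + 3/14·R3
  [ 1  2  -4/9  2/3 ]
  [ 0  0     1    0 ]
  [ 0  0     0    1 ]
R1 ← R1 − 2/3·R3
  [ 1  2  -4/9  0 ]
  [ 0  0     1  0 ]
  [ 0  0     0  1 ]
R1 ← R1 + 4/9·R2
  [ 1  2  0  0 ]
  [ 0  0  1  0 ]
  [ 0  0  0  1 ]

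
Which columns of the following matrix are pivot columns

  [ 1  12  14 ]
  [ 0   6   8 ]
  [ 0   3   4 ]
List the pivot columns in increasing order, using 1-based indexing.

1, 2

ρ2 -> 1/6·ρ2
  [ 1  12   14 ]
  [ 0   1  4/3 ]
  [ 0   3    4 ]
ρ3 -> ρ3 − 3·ρ2
  [ 1  12   14 ]
  [ 0   1  4/3 ]
  [ 0   0    0 ]
ρ1 -> ρ1 − 12·ρ2
  [ 1  0   -2 ]
  [ 0  1  4/3 ]
  [ 0  0    0 ]
Pivot columns are the columns containing a leading 1.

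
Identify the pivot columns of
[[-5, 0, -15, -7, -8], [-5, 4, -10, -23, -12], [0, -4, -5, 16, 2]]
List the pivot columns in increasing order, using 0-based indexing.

R1 → -1/5·R1
  [  1   0    3  7/5  8/5 ]
  [ -5   4  -10  -23  -12 ]
  [  0  -4   -5   16    2 ]
R2 → R2 + 5·R1
  [ 1   0   3  7/5  8/5 ]
  [ 0   4   5  -16   -4 ]
  [ 0  -4  -5   16    2 ]
R2 → 1/4·R2
  [ 1   0    3  7/5  8/5 ]
  [ 0   1  5/4   -4   -1 ]
  [ 0  -4   -5   16    2 ]
R3 → R3 + 4·R2
  [ 1  0    3  7/5  8/5 ]
  [ 0  1  5/4   -4   -1 ]
  [ 0  0    0    0   -2 ]
R3 → -1/2·R3
  [ 1  0    3  7/5  8/5 ]
  [ 0  1  5/4   -4   -1 ]
  [ 0  0    0    0    1 ]
R2 → R2 + R3
  [ 1  0    3  7/5  8/5 ]
  [ 0  1  5/4   -4    0 ]
  [ 0  0    0    0    1 ]
R1 → R1 − 8/5·R3
  [ 1  0    3  7/5  0 ]
  [ 0  1  5/4   -4  0 ]
  [ 0  0    0    0  1 ]
Pivot columns are the columns containing a leading 1.

0, 1, 4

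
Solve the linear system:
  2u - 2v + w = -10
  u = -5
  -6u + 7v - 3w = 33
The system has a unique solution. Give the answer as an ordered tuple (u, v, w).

Form the augmented matrix and row-reduce:
  [  2  -2   1  |  -10 ]
  [  1   0   0  |   -5 ]
  [ -6   7  -3  |   33 ]
ρ1 := 1/2·ρ1
  [  1  -1  1/2  |  -5 ]
  [  1   0    0  |  -5 ]
  [ -6   7   -3  |  33 ]
ρ2 := ρ2 − ρ1
  [  1  -1   1/2  |  -5 ]
  [  0   1  -1/2  |   0 ]
  [ -6   7    -3  |  33 ]
ρ3 := ρ3 + 6·ρ1
  [ 1  -1   1/2  |  -5 ]
  [ 0   1  -1/2  |   0 ]
  [ 0   1     0  |   3 ]
ρ3 := ρ3 − ρ2
  [ 1  -1   1/2  |  -5 ]
  [ 0   1  -1/2  |   0 ]
  [ 0   0   1/2  |   3 ]
ρ3 := 2·ρ3
  [ 1  -1   1/2  |  -5 ]
  [ 0   1  -1/2  |   0 ]
  [ 0   0     1  |   6 ]
ρ2 := ρ2 + 1/2·ρ3
  [ 1  -1  1/2  |  -5 ]
  [ 0   1    0  |   3 ]
  [ 0   0    1  |   6 ]
ρ1 := ρ1 − 1/2·ρ3
  [ 1  -1  0  |  -8 ]
  [ 0   1  0  |   3 ]
  [ 0   0  1  |   6 ]
ρ1 := ρ1 + ρ2
  [ 1  0  0  |  -5 ]
  [ 0  1  0  |   3 ]
  [ 0  0  1  |   6 ]
Reading off the last column: u = -5, v = 3, w = 6.

(-5, 3, 6)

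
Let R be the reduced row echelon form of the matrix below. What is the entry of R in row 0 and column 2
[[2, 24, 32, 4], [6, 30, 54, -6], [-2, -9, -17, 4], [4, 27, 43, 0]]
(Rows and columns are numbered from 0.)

4

ρ1 := 1/2·ρ1
  [  1  12   16   2 ]
  [  6  30   54  -6 ]
  [ -2  -9  -17   4 ]
  [  4  27   43   0 ]
ρ2 := ρ2 − 6·ρ1
  [  1   12   16    2 ]
  [  0  -42  -42  -18 ]
  [ -2   -9  -17    4 ]
  [  4   27   43    0 ]
ρ3 := ρ3 + 2·ρ1
  [ 1   12   16    2 ]
  [ 0  -42  -42  -18 ]
  [ 0   15   15    8 ]
  [ 4   27   43    0 ]
ρ4 := ρ4 − 4·ρ1
  [ 1   12   16    2 ]
  [ 0  -42  -42  -18 ]
  [ 0   15   15    8 ]
  [ 0  -21  -21   -8 ]
ρ2 := -1/42·ρ2
  [ 1   12   16    2 ]
  [ 0    1    1  3/7 ]
  [ 0   15   15    8 ]
  [ 0  -21  -21   -8 ]
ρ3 := ρ3 − 15·ρ2
  [ 1   12   16     2 ]
  [ 0    1    1   3/7 ]
  [ 0    0    0  11/7 ]
  [ 0  -21  -21    -8 ]
ρ4 := ρ4 + 21·ρ2
  [ 1  12  16     2 ]
  [ 0   1   1   3/7 ]
  [ 0   0   0  11/7 ]
  [ 0   0   0     1 ]
ρ3 := 7/11·ρ3
  [ 1  12  16    2 ]
  [ 0   1   1  3/7 ]
  [ 0   0   0    1 ]
  [ 0   0   0    1 ]
ρ4 := ρ4 − ρ3
  [ 1  12  16    2 ]
  [ 0   1   1  3/7 ]
  [ 0   0   0    1 ]
  [ 0   0   0    0 ]
ρ2 := ρ2 − 3/7·ρ3
  [ 1  12  16  2 ]
  [ 0   1   1  0 ]
  [ 0   0   0  1 ]
  [ 0   0   0  0 ]
ρ1 := ρ1 − 2·ρ3
  [ 1  12  16  0 ]
  [ 0   1   1  0 ]
  [ 0   0   0  1 ]
  [ 0   0   0  0 ]
ρ1 := ρ1 − 12·ρ2
  [ 1  0  4  0 ]
  [ 0  1  1  0 ]
  [ 0  0  0  1 ]
  [ 0  0  0  0 ]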